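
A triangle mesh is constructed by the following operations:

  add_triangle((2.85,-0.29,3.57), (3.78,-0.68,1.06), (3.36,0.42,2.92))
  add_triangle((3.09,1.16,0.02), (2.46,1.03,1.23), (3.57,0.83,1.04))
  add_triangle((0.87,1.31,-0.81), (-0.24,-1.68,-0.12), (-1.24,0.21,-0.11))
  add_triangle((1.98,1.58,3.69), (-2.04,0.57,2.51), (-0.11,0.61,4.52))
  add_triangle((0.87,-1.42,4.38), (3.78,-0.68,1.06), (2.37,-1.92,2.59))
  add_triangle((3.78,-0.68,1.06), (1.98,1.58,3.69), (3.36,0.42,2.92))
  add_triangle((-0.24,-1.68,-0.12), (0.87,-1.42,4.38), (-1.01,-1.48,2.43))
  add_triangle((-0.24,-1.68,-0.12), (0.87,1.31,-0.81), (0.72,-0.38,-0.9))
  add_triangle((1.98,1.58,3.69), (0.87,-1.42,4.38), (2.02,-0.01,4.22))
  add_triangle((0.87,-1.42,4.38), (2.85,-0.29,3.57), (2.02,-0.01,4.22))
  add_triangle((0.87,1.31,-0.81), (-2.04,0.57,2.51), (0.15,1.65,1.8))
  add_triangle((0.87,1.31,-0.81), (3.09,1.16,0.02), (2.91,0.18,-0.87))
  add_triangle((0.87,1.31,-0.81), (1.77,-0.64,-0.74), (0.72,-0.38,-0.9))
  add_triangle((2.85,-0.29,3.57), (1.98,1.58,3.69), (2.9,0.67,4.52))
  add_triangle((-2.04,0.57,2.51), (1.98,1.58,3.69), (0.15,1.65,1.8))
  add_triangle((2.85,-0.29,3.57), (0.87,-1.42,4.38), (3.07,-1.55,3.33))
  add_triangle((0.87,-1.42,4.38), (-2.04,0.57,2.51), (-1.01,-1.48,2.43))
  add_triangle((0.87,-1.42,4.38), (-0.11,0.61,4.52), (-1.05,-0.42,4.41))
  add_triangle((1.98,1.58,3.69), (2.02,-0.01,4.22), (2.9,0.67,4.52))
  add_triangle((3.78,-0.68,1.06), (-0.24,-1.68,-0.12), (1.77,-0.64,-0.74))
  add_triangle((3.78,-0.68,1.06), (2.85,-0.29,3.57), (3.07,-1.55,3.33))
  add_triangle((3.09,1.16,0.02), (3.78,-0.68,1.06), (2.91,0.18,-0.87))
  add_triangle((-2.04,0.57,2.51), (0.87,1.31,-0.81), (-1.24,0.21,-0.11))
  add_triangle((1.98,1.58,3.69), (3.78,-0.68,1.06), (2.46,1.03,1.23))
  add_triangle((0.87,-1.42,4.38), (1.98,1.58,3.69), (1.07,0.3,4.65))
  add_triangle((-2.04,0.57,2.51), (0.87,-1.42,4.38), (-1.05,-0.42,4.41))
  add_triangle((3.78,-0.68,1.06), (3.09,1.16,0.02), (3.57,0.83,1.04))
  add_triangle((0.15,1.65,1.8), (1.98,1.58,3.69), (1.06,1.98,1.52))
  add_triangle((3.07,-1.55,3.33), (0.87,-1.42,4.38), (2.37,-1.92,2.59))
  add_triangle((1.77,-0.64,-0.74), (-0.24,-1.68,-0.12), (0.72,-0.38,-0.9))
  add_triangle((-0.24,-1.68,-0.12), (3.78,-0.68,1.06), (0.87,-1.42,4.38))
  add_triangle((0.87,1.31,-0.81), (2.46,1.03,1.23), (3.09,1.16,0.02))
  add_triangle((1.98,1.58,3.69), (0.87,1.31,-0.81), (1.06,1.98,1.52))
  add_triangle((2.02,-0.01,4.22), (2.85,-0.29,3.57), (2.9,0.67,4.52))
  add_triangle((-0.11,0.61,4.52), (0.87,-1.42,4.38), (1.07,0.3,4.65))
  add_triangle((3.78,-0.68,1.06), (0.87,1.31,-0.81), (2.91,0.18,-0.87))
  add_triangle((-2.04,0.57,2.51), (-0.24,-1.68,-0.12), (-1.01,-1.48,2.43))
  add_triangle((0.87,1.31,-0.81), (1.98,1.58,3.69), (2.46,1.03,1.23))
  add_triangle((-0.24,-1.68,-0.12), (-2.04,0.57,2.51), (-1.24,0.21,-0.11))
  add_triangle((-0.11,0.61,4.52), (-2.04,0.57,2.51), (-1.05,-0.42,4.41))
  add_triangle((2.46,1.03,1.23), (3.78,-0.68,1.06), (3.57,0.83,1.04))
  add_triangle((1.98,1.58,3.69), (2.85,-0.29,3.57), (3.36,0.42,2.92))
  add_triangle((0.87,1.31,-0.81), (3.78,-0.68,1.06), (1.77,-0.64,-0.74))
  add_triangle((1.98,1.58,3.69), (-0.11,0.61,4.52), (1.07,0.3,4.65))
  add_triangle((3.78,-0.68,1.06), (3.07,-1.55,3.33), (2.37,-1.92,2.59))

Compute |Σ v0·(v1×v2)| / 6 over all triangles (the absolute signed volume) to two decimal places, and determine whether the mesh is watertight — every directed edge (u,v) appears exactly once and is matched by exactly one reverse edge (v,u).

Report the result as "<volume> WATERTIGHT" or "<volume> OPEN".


49.37 OPEN

Per-triangle v0·(v1×v2)/6:
  t1: +1.5108
  t2: +0.3748
  t3: +0.3452
  t4: +1.9736
  t5: -2.3594
  t6: +0.3893
  t7: +1.7638
  t8: +0.0290
  t9: +1.1587
  t10: +1.3742
  t11: +0.8981
  t12: +0.8334
  t13: +0.3028
  t14: +0.1963
  t15: +2.0847
  t16: +2.2603
  t17: +2.7905
  t18: +2.1750
  t19: +0.7206
  t20: +1.3315
  t21: +2.0880
  t22: +1.4474
  t23: +0.8516
  t24: +2.2492
  t25: +1.3488
  t26: -0.0743
  t27: +0.8272
  t28: +0.7991
  t29: +1.2623
  t30: +0.3044
  t31: +4.5320
  t32: +0.6596
  t33: +0.8174
  t34: +0.6922
  t35: +1.5516
  t36: -1.0906
  t37: +0.9541
  t38: +1.4303
  t39: +0.9523
  t40: +1.6776
  t41: +0.4649
  t42: +1.5284
  t43: +1.3558
  t44: +1.4751
  t45: +1.1132
Σ = +49.3711 → |volume| = 49.37

Directed edges: 135 total; 3 unmatched, e.g. (0.15,1.65,1.8)→(0.87,1.31,-0.81) → open.


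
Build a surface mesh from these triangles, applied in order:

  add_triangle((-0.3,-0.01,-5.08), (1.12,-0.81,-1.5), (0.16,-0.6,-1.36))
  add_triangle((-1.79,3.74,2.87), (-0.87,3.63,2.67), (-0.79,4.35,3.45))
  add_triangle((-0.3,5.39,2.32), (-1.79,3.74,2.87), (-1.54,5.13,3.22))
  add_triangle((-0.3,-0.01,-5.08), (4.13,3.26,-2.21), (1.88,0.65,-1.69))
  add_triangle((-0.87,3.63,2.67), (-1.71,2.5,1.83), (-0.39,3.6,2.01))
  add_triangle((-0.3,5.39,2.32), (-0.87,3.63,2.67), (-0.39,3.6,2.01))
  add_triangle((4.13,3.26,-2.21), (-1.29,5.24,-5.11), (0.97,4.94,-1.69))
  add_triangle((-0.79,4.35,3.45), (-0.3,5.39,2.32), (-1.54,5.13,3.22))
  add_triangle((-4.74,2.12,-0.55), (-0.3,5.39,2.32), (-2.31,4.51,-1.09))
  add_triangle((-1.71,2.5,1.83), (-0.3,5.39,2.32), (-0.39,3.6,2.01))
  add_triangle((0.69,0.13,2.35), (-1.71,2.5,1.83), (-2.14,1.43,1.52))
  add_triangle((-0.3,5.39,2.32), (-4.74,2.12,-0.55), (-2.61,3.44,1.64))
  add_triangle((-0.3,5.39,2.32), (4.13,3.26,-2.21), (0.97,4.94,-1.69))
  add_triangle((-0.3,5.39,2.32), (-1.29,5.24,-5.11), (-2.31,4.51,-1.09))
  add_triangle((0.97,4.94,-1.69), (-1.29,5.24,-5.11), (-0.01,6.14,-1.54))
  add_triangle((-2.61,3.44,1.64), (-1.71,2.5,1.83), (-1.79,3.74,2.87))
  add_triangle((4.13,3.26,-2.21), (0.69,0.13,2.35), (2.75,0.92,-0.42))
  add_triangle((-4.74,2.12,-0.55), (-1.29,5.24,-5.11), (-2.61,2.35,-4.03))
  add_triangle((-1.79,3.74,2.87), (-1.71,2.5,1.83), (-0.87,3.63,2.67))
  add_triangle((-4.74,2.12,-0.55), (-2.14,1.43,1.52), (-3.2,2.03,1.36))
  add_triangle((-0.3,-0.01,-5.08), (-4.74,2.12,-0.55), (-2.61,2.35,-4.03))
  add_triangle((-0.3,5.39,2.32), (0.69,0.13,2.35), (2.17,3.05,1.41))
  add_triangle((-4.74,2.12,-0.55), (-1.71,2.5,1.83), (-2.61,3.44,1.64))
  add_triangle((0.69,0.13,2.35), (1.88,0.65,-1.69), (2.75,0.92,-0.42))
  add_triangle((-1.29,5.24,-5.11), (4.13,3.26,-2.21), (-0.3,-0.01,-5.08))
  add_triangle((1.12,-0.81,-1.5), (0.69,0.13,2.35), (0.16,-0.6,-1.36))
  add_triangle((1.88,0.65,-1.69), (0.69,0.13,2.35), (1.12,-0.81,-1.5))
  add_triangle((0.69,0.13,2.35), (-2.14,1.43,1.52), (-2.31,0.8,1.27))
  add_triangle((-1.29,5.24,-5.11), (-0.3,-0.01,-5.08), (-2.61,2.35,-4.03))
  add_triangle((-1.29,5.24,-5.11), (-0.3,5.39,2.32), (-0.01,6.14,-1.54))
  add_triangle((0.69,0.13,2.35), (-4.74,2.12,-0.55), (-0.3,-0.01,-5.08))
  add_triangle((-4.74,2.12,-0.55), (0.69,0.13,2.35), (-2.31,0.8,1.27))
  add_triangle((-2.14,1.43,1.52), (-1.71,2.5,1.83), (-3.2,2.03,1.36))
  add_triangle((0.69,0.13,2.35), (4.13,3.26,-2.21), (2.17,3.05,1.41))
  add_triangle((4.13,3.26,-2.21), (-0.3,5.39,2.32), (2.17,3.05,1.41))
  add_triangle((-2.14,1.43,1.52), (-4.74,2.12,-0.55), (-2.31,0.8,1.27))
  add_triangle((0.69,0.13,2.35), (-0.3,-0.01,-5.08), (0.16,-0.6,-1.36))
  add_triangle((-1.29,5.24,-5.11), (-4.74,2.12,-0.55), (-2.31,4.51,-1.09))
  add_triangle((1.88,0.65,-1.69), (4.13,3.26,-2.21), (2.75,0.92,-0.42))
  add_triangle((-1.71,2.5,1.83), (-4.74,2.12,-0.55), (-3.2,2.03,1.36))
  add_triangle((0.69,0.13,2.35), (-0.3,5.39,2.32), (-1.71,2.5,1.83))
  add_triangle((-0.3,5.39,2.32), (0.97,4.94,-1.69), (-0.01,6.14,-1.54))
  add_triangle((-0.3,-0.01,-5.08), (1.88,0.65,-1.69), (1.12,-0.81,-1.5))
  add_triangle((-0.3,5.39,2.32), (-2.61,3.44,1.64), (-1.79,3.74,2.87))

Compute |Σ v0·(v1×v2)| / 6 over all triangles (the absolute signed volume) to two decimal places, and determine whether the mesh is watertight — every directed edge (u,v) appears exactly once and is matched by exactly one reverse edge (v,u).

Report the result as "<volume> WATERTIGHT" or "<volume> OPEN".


151.81 OPEN

Per-triangle v0·(v1×v2)/6:
  t1: +0.4470
  t2: -0.1536
  t3: +0.0178
  t4: +3.1151
  t5: -0.4313
  t6: +0.0876
  t7: +11.6220
  t8: +1.2799
  t9: +9.8808
  t10: -0.5214
  t11: +1.2452
  t12: +3.8391
  t13: +10.7401
  t14: +10.9049
  t15: +4.3904
  t16: +0.2669
  t17: +2.0409
  t18: +9.0957
  t19: -0.0848
  t20: +0.1897
  t21: +5.1382
  t22: +4.7609
  t23: +0.9786
  t24: +0.0411
  t25: +21.6695
  t26: +0.1615
  t27: +1.1310
  t28: +0.6751
  t29: +8.5708
  t30: +5.9464
  t31: -1.4896
  t32: -0.9511
  t33: +0.4182
  t34: +3.2366
  t35: +7.9710
  t36: +0.9003
  t37: -0.3043
  t38: +10.5966
  t39: +1.1925
  t40: +1.4138
  t41: +3.7095
  t42: +3.5407
  t43: +2.0213
  t44: +2.5116
Σ = +151.8120 → |volume| = 151.81

Directed edges: 132 total; 6 unmatched, e.g. (-0.87,3.63,2.67)→(-0.79,4.35,3.45) → open.


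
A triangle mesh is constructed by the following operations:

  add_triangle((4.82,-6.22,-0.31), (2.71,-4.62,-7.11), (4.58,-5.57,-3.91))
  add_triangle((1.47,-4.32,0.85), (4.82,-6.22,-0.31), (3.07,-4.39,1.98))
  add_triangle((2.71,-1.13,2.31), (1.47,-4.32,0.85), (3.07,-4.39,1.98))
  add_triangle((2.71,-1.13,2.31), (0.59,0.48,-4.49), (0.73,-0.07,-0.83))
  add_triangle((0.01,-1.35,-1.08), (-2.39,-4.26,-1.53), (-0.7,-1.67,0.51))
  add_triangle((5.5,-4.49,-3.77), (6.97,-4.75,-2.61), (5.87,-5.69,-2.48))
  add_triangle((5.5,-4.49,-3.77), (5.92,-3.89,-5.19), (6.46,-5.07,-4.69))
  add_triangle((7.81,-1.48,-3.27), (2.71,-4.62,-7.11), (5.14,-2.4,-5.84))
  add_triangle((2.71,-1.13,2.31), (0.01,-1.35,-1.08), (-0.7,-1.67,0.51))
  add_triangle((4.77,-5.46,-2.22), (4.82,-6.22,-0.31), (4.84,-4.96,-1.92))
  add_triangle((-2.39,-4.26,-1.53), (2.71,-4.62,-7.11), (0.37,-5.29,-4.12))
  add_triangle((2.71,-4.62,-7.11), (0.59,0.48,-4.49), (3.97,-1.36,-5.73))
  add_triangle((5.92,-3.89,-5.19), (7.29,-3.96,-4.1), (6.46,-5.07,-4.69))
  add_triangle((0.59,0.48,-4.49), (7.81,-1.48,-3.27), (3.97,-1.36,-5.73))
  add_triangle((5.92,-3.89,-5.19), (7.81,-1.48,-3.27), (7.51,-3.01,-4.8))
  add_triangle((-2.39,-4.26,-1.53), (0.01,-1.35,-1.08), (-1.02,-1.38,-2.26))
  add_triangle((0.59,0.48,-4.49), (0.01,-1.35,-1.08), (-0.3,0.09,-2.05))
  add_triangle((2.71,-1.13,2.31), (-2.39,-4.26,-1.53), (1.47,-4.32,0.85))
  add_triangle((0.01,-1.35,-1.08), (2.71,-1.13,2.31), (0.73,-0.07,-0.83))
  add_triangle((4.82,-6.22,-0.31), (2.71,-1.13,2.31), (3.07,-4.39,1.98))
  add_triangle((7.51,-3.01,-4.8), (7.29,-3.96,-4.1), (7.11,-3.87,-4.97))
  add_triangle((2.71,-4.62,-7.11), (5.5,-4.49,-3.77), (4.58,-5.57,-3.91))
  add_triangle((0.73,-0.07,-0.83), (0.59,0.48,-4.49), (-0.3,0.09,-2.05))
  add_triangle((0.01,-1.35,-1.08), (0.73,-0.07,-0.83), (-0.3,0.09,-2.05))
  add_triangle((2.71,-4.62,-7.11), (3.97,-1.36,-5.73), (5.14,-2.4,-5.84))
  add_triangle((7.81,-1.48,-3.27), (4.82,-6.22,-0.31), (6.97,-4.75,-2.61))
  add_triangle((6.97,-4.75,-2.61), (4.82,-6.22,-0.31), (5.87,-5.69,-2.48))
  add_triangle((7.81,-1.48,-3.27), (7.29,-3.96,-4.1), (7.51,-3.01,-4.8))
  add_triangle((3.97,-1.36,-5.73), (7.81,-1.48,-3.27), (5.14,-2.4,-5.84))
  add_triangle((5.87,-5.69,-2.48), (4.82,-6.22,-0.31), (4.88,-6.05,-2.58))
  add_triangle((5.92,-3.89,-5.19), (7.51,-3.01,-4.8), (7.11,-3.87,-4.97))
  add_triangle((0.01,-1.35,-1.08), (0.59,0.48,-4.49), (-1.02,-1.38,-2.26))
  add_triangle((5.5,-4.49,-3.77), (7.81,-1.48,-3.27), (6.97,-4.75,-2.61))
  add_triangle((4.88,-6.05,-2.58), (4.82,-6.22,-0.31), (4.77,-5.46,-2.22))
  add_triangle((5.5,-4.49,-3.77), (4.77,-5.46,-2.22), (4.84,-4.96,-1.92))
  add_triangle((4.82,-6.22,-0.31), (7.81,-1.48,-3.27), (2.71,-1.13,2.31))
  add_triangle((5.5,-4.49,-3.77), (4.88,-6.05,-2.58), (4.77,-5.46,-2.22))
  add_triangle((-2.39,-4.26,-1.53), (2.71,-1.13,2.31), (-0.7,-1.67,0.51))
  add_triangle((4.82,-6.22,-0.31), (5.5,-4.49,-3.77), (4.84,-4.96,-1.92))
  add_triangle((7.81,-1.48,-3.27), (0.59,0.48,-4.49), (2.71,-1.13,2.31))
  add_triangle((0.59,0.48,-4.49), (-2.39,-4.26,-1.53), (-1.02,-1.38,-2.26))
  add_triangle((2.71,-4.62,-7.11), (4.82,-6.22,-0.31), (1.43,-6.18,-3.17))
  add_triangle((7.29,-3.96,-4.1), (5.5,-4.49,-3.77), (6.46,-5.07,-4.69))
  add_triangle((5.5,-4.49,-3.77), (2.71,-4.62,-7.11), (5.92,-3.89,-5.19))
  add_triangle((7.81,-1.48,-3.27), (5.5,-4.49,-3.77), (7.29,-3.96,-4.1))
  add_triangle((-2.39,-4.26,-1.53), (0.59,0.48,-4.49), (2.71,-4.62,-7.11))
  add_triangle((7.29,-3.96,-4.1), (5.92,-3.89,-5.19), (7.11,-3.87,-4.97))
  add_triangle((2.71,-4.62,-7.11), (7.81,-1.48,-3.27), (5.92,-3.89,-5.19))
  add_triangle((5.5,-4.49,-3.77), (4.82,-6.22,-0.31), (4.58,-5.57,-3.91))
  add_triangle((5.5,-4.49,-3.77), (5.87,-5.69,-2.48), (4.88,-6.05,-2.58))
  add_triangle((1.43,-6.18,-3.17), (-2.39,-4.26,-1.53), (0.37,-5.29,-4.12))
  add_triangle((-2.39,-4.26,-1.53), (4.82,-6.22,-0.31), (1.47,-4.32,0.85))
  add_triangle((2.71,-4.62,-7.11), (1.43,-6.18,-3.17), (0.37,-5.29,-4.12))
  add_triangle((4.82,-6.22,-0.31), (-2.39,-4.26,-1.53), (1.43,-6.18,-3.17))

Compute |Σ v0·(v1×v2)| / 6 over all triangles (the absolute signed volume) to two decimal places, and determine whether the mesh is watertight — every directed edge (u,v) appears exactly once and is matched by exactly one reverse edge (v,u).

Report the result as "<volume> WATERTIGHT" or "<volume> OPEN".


Per-triangle v0·(v1×v2)/6:
  t1: +5.1572
  t2: +3.9134
  t3: +0.5002
  t4: +0.0524
  t5: -0.7048
  t6: +3.1144
  t7: -0.0150
  t8: +8.6217
  t9: -1.6373
  t10: -1.0774
  t11: +4.5603
  t12: +10.3310
  t13: +2.6627
  t14: +6.4897
  t15: -0.3651
  t16: -1.0652
  t17: +0.6117
  t18: +1.8062
  t19: -0.9980
  t20: +4.9954
  t21: +1.2675
  t22: +7.1152
  t23: -0.1276
  t24: -0.4004
  t25: +5.2090
  t26: +5.4948
  t27: +3.8954
  t28: +3.3928
  t29: +4.6332
  t30: +3.0136
  t31: +0.9875
  t32: -1.2842
  t33: +7.9326
  t34: -0.8858
  t35: -1.0356
  t36: +22.4232
  t37: -0.8898
  t38: +2.1780
  t39: +0.1590
  t40: -0.7511
  t41: +1.2153
  t42: +21.3748
  t43: +0.6457
  t44: +7.0382
  t45: -0.2225
  t46: +16.3100
  t47: +0.7780
  t48: +7.0377
  t49: +6.6394
  t50: +2.2939
  t51: +5.4668
  t52: +8.8500
  t53: +6.5472
  t54: +12.2969
Σ = +205.5522 → |volume| = 205.55

Directed edges: 162 total, each appears once with its reverse present → watertight.

205.55 WATERTIGHT


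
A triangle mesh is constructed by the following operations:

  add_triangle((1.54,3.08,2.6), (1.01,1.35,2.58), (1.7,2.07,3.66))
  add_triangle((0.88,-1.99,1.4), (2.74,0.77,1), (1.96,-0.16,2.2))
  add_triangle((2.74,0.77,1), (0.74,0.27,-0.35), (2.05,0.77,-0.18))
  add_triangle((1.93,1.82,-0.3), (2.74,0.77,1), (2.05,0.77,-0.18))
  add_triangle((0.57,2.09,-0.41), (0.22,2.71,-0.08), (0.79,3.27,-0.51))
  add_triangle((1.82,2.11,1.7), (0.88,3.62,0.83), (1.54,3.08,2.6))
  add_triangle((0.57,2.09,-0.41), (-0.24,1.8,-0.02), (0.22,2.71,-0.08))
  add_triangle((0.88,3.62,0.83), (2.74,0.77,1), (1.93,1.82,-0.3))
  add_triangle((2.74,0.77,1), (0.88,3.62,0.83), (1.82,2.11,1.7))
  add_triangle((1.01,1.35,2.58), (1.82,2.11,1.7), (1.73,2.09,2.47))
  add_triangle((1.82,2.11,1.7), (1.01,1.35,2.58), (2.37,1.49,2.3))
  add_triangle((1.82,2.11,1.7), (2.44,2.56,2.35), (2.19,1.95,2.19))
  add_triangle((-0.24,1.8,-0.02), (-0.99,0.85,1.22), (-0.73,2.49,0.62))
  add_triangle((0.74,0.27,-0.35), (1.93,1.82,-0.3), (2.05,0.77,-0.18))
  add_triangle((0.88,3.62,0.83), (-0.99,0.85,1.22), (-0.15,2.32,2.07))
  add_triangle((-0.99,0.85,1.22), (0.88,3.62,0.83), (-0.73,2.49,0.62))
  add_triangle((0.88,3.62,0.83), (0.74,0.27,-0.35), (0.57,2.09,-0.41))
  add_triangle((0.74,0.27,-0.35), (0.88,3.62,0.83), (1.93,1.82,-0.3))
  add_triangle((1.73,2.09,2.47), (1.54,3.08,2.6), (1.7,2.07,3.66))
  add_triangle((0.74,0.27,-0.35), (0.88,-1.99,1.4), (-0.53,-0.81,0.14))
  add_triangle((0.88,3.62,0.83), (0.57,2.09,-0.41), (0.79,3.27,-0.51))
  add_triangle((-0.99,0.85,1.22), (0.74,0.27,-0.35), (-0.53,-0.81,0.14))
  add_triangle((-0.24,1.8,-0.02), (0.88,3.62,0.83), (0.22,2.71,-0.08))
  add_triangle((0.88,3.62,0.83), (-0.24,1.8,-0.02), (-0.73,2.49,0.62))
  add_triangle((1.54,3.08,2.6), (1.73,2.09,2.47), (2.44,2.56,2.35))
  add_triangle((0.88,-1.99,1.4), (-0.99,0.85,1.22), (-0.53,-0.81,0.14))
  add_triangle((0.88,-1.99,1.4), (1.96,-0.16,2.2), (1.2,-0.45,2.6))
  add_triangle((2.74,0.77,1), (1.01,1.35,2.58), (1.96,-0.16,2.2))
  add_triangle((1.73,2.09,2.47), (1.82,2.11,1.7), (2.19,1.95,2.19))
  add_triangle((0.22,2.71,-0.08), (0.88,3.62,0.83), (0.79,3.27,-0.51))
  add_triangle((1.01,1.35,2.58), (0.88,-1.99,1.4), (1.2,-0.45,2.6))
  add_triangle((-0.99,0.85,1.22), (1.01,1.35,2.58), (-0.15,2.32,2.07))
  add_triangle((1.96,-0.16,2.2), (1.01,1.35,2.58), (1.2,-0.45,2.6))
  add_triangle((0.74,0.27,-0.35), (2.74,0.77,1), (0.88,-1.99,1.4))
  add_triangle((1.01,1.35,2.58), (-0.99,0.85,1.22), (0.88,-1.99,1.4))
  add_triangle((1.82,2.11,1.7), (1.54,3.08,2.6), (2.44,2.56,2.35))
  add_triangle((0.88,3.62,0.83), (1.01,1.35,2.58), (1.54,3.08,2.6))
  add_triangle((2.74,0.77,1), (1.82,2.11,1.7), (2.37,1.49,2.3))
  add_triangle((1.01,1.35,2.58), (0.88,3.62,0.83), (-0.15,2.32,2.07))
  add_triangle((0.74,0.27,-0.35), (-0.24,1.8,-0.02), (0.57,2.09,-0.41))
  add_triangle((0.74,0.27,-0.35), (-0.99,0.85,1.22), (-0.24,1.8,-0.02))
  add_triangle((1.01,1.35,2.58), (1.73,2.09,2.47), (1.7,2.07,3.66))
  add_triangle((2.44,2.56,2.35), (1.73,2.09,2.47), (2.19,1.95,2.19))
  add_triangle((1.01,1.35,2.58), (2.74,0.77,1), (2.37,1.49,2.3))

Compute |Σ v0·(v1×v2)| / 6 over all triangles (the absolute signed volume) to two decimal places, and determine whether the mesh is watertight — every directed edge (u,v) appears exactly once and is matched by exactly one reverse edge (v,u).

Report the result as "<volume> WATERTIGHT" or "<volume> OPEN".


19.38 WATERTIGHT

Per-triangle v0·(v1×v2)/6:
  t1: +0.1628
  t2: +1.1667
  t3: +0.0286
  t4: +0.4526
  t5: +0.0078
  t6: +0.9128
  t7: +0.0548
  t8: +1.8438
  t9: +1.2238
  t10: -0.0045
  t11: +0.6290
  t12: +0.0009
  t13: +0.0235
  t14: +0.1070
  t15: +0.6688
  t16: +0.7904
  t17: +0.3464
  t18: +0.0778
  t19: +0.4316
  t20: +0.1697
  t21: +0.0497
  t22: -0.0406
  t23: +0.1722
  t24: +0.3687
  t25: +0.3538
  t26: +0.6231
  t27: +0.7378
  t28: +1.4407
  t29: -0.1563
  t30: +0.3314
  t31: -0.0451
  t32: +0.6931
  t33: +0.7527
  t34: +0.6030
  t35: +1.6879
  t36: +0.1225
  t37: +0.3049
  t38: +0.6578
  t39: +1.6108
  t40: -0.0017
  t41: -0.1950
  t42: -0.0408
  t43: +0.1227
  t44: +0.1334
Σ = +19.3810 → |volume| = 19.38

Directed edges: 132 total, each appears once with its reverse present → watertight.


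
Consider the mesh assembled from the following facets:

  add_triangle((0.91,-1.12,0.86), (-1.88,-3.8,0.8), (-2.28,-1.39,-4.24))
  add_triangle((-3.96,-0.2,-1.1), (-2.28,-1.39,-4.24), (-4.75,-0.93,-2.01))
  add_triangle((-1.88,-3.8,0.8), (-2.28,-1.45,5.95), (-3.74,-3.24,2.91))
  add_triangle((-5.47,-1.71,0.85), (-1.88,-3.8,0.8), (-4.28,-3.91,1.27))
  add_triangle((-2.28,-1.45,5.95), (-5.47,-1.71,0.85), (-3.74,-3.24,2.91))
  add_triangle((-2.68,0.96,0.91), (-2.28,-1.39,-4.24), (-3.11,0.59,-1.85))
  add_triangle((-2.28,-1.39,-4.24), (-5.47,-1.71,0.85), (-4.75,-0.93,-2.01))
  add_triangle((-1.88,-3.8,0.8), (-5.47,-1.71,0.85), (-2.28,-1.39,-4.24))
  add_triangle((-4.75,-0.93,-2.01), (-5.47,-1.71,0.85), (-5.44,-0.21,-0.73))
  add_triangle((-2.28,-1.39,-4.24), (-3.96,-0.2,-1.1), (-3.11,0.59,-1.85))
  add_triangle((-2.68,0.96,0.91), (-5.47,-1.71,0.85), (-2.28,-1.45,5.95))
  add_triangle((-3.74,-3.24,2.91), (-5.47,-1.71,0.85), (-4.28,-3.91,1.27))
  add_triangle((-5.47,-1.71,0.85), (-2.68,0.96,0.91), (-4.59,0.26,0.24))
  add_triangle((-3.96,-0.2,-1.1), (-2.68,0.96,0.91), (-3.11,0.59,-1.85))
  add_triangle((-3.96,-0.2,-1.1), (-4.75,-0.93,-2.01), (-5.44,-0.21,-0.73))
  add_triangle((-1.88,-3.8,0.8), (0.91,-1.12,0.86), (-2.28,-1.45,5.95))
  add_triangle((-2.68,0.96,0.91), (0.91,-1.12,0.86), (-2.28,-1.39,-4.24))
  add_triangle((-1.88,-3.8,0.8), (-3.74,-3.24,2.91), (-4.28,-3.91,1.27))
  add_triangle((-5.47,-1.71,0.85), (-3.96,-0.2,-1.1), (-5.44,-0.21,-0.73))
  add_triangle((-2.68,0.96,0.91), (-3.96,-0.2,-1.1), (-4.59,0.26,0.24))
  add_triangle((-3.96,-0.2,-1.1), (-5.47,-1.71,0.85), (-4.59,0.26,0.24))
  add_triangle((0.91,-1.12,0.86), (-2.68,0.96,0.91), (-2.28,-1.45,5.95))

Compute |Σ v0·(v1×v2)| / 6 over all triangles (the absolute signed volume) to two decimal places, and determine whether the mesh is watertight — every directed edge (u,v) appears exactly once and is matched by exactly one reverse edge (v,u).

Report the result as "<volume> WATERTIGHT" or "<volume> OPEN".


Per-triangle v0·(v1×v2)/6:
  t1: +3.5735
  t2: +1.0617
  t3: +5.4351
  t4: +0.5807
  t5: +8.9989
  t6: -1.6907
  t7: +4.0210
  t8: +13.7681
  t9: +2.9376
  t10: +2.6080
  t11: +9.5031
  t12: +4.3187
  t13: +1.5383
  t14: +1.5286
  t15: +0.3263
  t16: +5.8519
  t17: -2.9306
  t18: +2.7048
  t19: -0.8404
  t20: +0.5582
  t21: +2.2027
  t22: -0.6521
Σ = +65.4033 → |volume| = 65.40

Directed edges: 66 total, each appears once with its reverse present → watertight.

65.40 WATERTIGHT


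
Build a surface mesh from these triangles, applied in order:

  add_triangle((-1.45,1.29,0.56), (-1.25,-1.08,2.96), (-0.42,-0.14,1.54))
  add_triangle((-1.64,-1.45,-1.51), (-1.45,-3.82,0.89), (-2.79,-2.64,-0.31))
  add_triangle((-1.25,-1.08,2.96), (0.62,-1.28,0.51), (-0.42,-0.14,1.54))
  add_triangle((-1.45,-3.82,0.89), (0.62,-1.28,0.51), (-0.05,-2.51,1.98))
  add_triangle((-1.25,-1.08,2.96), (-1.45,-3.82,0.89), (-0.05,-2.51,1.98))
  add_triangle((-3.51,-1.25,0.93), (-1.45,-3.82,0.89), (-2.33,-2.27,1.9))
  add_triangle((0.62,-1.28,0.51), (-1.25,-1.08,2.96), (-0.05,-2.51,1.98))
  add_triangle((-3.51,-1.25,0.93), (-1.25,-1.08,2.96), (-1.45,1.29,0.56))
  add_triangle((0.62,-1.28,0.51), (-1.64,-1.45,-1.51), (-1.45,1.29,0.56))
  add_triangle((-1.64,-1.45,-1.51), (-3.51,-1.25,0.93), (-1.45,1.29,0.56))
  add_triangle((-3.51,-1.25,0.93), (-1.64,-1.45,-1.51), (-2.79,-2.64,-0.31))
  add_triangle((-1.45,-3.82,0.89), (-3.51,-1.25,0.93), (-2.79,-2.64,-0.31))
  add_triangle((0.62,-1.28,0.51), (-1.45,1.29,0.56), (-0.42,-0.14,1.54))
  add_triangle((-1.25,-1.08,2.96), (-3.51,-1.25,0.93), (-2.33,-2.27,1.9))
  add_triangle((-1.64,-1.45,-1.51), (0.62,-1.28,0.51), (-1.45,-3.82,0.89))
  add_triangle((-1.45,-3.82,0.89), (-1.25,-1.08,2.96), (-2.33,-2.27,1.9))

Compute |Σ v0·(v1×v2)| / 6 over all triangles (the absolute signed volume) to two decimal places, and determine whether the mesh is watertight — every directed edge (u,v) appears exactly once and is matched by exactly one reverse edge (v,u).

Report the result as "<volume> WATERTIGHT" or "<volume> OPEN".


Per-triangle v0·(v1×v2)/6:
  t1: +0.4224
  t2: +1.4616
  t3: +0.2982
  t4: +0.8606
  t5: +2.3028
  t6: +2.0527
  t7: +0.3124
  t8: +2.8432
  t9: -0.9042
  t10: +1.9658
  t11: +1.3414
  t12: +2.5149
  t13: -0.1495
  t14: +1.7385
  t15: +1.1541
  t16: +1.7986
Σ = +20.0136 → |volume| = 20.01

Directed edges: 48 total, each appears once with its reverse present → watertight.

20.01 WATERTIGHT


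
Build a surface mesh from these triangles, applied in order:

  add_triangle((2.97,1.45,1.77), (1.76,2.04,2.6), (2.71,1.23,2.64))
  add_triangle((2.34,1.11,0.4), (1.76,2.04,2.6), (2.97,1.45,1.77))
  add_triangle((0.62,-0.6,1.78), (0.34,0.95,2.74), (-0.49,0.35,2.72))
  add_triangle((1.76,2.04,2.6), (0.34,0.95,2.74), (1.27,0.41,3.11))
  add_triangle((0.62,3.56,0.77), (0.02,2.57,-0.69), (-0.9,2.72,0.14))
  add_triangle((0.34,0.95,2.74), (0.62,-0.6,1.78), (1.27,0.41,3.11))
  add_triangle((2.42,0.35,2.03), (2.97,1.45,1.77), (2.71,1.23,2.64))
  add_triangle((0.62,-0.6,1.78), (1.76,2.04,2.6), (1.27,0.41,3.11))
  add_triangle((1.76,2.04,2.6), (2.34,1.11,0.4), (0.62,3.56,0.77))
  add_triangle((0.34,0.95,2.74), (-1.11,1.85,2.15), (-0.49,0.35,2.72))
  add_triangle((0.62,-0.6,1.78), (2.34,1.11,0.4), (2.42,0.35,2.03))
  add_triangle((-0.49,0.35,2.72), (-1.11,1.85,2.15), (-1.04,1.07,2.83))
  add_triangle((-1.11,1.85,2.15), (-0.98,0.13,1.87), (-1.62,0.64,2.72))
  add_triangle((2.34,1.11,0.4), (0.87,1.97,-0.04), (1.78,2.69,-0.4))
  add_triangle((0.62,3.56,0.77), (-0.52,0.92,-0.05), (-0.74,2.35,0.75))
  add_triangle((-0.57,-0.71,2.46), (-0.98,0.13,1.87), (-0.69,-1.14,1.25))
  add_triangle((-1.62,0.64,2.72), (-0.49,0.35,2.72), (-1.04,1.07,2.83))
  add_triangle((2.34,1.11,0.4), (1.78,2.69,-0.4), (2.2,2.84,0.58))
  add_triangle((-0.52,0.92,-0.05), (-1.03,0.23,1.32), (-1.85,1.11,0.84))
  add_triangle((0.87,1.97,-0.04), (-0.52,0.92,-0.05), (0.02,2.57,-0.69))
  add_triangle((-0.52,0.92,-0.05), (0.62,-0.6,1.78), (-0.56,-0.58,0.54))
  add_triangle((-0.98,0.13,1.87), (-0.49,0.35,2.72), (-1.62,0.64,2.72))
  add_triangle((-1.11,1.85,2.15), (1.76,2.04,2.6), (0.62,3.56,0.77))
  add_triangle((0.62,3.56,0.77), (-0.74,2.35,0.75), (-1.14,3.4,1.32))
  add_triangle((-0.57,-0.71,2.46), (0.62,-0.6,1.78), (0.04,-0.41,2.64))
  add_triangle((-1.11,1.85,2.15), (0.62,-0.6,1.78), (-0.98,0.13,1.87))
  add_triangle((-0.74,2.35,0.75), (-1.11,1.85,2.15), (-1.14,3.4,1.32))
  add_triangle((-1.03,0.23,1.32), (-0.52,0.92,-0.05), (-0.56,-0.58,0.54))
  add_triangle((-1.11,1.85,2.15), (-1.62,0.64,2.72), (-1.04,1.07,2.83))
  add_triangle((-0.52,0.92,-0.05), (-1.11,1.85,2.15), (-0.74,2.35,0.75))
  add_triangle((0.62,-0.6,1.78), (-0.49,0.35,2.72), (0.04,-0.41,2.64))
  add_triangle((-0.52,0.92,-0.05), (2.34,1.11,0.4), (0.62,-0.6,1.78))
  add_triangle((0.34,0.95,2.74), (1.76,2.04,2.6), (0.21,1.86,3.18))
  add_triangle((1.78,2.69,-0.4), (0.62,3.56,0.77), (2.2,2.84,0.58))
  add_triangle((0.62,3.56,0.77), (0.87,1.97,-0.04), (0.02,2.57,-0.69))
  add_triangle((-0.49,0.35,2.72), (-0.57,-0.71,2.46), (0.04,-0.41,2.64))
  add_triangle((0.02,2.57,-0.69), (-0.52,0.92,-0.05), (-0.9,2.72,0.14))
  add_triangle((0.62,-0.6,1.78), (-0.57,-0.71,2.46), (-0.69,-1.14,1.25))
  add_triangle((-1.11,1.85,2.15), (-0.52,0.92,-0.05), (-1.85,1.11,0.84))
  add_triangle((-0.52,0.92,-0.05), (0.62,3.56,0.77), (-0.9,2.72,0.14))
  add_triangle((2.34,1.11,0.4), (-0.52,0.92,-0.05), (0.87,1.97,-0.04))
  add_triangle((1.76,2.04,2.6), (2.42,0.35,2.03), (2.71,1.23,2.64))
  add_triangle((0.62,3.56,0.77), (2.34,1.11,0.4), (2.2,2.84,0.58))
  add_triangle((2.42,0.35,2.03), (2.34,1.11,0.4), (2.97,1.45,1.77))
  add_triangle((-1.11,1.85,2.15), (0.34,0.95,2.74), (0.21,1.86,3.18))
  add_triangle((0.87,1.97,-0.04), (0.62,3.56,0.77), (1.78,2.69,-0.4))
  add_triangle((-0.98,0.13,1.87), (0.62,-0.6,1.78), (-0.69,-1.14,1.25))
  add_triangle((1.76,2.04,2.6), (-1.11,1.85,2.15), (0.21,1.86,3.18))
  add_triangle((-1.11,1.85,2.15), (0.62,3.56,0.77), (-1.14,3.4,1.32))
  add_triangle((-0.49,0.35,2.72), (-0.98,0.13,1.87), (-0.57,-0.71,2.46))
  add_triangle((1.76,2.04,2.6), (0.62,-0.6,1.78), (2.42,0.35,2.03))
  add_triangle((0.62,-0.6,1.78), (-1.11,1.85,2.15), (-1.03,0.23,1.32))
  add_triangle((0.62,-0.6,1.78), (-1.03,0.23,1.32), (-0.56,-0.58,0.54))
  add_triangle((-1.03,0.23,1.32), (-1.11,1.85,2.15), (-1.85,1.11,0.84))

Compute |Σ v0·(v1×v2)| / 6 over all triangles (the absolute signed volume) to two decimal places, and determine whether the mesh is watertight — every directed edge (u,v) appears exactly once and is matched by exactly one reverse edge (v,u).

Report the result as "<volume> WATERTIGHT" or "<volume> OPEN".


20.58 WATERTIGHT

Per-triangle v0·(v1×v2)/6:
  t1: +0.6705
  t2: +0.5564
  t3: +0.5681
  t4: +0.8983
  t5: +0.9017
  t6: +0.3696
  t7: +0.3948
  t8: +0.2081
  t9: +2.6163
  t10: +0.7903
  t11: +0.0427
  t12: +0.1469
  t13: -0.1055
  t14: -0.2919
  t15: +0.2673
  t16: +0.2846
  t17: +0.2919
  t18: +0.6402
  t19: -0.1256
  t20: -0.1825
  t21: -0.2598
  t22: +0.1412
  t23: +3.2929
  t24: +0.1502
  t25: +0.1720
  t26: -0.8268
  t27: +0.0062
  t28: +0.1112
  t29: +0.3621
  t30: +0.2117
  t31: +0.1259
  t32: -0.7752
  t33: +0.5932
  t34: +0.9668
  t35: +0.5077
  t36: +0.2830
  t37: +0.1188
  t38: +0.3440
  t39: +0.4130
  t40: -0.0220
  t41: -0.1095
  t42: +0.1157
  t43: +0.2055
  t44: +0.4188
  t45: +0.3831
  t46: +0.0557
  t47: -0.6017
  t48: +0.8433
  t49: +1.3016
  t50: +0.2929
  t51: +1.2199
  t52: +0.7657
  t53: +0.3257
  t54: +0.5081
Σ = +20.5833 → |volume| = 20.58

Directed edges: 162 total, each appears once with its reverse present → watertight.


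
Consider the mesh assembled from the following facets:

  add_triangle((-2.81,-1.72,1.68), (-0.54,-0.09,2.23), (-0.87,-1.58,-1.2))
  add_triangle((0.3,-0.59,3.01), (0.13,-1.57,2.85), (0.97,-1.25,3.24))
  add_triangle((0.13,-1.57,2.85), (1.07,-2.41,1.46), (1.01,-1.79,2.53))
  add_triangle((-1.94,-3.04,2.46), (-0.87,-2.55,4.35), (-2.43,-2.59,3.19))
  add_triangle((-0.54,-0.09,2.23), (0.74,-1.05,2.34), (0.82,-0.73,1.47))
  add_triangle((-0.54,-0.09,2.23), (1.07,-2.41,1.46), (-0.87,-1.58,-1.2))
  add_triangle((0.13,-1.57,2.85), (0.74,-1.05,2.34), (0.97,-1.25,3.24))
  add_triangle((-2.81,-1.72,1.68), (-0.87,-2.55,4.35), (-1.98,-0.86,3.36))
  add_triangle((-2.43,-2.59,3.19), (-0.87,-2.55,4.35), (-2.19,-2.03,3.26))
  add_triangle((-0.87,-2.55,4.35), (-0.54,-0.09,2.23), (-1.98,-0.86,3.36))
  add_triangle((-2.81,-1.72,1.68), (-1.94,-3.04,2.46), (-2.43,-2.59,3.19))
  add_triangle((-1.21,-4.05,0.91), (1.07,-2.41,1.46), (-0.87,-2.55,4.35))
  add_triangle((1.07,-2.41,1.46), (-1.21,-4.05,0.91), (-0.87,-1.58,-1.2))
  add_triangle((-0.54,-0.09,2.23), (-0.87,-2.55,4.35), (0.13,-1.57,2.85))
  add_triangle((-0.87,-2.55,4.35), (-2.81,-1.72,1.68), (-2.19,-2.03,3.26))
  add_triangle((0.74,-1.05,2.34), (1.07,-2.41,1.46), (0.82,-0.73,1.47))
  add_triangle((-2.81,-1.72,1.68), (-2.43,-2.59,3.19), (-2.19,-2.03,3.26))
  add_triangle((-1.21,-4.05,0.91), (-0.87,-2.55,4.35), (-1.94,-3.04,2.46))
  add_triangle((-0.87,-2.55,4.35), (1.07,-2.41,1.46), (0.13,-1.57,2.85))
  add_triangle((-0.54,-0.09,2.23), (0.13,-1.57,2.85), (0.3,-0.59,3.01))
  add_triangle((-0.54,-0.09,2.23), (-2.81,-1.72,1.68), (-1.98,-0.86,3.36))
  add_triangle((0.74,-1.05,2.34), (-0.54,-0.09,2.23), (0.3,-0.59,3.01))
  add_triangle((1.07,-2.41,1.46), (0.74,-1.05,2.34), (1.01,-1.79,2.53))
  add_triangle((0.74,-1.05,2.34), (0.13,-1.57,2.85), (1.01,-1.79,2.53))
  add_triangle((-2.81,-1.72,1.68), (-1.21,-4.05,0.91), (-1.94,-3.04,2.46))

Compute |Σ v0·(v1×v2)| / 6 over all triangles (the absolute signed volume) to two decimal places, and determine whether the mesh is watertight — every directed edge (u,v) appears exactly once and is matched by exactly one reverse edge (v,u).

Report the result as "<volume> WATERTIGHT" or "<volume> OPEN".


17.62 OPEN

Per-triangle v0·(v1×v2)/6:
  t1: -0.7418
  t2: +0.3758
  t3: +0.4934
  t4: +1.3202
  t5: +0.0919
  t6: -1.8757
  t7: +0.0675
  t8: +2.6875
  t9: +0.6483
  t10: +1.0787
  t11: +0.8358
  t12: +4.6307
  t13: +1.6321
  t14: +0.6246
  t15: -0.6064
  t16: +0.2264
  t17: +0.4463
  t18: +2.5007
  t19: +0.8882
  t20: +0.4136
  t21: -0.0692
  t22: -0.1379
  t23: +0.0117
  t24: +0.2208
  t25: +1.8532
Σ = +17.6165 → |volume| = 17.62

Directed edges: 75 total; 9 unmatched, e.g. (-0.87,-1.58,-1.2)→(-2.81,-1.72,1.68) → open.


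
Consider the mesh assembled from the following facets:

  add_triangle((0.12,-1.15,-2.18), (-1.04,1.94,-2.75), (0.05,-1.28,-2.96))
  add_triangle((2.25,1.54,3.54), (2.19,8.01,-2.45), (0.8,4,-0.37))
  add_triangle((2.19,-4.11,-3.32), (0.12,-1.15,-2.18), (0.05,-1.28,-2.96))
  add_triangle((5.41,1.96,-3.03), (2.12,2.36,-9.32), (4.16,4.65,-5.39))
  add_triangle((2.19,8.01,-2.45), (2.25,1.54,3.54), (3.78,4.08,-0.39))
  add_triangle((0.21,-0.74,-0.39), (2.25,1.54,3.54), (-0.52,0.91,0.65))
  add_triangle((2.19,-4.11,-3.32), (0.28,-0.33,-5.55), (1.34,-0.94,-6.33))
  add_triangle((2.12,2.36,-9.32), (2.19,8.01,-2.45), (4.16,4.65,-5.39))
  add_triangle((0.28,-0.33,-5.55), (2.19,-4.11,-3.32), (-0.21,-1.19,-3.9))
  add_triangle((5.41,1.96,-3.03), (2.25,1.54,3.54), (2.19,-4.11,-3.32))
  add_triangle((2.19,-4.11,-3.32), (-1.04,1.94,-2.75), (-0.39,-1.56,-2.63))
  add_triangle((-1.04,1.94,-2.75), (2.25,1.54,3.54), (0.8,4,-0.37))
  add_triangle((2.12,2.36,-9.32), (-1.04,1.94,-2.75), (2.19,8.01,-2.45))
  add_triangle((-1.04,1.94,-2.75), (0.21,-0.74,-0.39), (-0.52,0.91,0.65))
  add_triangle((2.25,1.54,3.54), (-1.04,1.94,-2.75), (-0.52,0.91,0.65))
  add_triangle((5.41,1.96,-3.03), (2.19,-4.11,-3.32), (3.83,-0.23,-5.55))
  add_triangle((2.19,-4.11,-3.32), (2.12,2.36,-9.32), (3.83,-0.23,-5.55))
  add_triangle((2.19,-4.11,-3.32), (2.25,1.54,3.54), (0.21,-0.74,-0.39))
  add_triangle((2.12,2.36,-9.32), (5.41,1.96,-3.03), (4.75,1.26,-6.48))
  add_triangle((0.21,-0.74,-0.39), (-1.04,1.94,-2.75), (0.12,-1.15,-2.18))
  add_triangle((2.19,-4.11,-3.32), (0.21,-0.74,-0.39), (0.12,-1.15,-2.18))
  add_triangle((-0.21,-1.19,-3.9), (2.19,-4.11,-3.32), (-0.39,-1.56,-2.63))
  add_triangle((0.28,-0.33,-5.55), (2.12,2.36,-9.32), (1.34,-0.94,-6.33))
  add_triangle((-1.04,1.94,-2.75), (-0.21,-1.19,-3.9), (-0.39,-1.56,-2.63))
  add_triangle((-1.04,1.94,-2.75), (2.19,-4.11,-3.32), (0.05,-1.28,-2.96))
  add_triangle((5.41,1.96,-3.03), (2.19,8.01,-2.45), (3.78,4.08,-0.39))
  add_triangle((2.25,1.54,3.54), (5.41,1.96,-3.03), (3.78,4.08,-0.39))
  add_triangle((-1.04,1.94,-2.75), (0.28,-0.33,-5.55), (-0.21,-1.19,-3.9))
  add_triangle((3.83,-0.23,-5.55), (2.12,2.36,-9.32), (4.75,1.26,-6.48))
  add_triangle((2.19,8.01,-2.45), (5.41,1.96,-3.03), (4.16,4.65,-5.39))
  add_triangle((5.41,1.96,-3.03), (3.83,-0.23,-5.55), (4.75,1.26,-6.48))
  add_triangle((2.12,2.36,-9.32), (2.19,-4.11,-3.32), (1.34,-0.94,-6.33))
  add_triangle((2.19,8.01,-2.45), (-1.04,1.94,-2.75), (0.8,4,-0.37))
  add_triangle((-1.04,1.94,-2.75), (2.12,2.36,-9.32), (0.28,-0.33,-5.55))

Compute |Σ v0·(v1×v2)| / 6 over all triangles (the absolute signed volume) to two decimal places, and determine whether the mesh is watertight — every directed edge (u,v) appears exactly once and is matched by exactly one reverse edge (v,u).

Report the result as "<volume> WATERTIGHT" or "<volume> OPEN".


222.26 WATERTIGHT

Per-triangle v0·(v1×v2)/6:
  t1: -0.0173
  t2: +3.6562
  t3: +0.1085
  t4: +18.6540
  t5: +12.1729
  t6: +0.1446
  t7: +2.6394
  t8: +25.3458
  t9: +3.2646
  t10: +19.8545
  t11: -3.6056
  t12: +0.1777
  t13: +22.2720
  t14: +0.1321
  t15: +1.9887
  t16: +12.0007
  t17: +16.0999
  t18: +0.7269
  t19: +8.8624
  t20: -0.0010
  t21: +0.2281
  t22: +1.6663
  t23: +3.6114
  t24: +0.8879
  t25: +1.8608
  t26: +14.2281
  t27: +10.6028
  t28: +1.8361
  t29: +6.8030
  t30: +16.4449
  t31: +4.1561
  t32: +6.4354
  t33: +2.6347
  t34: +6.3875
Σ = +222.2598 → |volume| = 222.26

Directed edges: 102 total, each appears once with its reverse present → watertight.


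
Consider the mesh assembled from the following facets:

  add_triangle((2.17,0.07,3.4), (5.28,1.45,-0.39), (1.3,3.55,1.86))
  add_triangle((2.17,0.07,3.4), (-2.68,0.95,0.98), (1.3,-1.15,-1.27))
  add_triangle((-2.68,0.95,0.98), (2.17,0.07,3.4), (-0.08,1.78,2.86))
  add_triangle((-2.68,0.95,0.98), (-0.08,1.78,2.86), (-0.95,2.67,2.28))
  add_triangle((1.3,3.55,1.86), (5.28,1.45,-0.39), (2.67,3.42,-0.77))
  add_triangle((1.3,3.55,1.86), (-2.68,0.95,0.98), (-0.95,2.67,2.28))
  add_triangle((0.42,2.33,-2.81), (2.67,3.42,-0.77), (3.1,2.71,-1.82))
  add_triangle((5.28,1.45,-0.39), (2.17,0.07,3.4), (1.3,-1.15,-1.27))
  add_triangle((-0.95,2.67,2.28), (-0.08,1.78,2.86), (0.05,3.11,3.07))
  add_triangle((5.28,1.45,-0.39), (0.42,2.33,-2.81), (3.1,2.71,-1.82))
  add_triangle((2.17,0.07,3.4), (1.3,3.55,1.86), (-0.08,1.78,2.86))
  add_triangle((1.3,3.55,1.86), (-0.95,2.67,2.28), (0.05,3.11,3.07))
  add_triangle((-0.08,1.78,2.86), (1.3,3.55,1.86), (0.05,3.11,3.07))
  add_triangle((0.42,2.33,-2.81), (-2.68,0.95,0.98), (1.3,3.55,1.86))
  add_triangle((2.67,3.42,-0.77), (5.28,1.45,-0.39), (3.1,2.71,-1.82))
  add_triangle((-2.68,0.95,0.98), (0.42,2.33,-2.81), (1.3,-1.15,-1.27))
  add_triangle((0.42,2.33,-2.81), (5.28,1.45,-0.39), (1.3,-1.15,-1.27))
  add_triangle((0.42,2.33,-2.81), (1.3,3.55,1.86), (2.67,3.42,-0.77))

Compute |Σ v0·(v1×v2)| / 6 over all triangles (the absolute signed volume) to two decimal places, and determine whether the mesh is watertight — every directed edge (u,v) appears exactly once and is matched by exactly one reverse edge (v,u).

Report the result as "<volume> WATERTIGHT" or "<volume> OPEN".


Per-triangle v0·(v1×v2)/6:
  t1: +10.9091
  t2: +0.9930
  t3: +2.2199
  t4: +1.4381
  t5: +6.2342
  t6: +1.0284
  t7: +2.2470
  t8: +5.2649
  t9: +0.5876
  t10: +1.4446
  t11: +3.9017
  t12: +1.0754
  t13: +0.6180
  t14: +7.3448
  t15: +2.8249
  t16: +1.6976
  t17: +5.9734
  t18: +4.0375
Σ = +59.8400 → |volume| = 59.84

Directed edges: 54 total, each appears once with its reverse present → watertight.

59.84 WATERTIGHT


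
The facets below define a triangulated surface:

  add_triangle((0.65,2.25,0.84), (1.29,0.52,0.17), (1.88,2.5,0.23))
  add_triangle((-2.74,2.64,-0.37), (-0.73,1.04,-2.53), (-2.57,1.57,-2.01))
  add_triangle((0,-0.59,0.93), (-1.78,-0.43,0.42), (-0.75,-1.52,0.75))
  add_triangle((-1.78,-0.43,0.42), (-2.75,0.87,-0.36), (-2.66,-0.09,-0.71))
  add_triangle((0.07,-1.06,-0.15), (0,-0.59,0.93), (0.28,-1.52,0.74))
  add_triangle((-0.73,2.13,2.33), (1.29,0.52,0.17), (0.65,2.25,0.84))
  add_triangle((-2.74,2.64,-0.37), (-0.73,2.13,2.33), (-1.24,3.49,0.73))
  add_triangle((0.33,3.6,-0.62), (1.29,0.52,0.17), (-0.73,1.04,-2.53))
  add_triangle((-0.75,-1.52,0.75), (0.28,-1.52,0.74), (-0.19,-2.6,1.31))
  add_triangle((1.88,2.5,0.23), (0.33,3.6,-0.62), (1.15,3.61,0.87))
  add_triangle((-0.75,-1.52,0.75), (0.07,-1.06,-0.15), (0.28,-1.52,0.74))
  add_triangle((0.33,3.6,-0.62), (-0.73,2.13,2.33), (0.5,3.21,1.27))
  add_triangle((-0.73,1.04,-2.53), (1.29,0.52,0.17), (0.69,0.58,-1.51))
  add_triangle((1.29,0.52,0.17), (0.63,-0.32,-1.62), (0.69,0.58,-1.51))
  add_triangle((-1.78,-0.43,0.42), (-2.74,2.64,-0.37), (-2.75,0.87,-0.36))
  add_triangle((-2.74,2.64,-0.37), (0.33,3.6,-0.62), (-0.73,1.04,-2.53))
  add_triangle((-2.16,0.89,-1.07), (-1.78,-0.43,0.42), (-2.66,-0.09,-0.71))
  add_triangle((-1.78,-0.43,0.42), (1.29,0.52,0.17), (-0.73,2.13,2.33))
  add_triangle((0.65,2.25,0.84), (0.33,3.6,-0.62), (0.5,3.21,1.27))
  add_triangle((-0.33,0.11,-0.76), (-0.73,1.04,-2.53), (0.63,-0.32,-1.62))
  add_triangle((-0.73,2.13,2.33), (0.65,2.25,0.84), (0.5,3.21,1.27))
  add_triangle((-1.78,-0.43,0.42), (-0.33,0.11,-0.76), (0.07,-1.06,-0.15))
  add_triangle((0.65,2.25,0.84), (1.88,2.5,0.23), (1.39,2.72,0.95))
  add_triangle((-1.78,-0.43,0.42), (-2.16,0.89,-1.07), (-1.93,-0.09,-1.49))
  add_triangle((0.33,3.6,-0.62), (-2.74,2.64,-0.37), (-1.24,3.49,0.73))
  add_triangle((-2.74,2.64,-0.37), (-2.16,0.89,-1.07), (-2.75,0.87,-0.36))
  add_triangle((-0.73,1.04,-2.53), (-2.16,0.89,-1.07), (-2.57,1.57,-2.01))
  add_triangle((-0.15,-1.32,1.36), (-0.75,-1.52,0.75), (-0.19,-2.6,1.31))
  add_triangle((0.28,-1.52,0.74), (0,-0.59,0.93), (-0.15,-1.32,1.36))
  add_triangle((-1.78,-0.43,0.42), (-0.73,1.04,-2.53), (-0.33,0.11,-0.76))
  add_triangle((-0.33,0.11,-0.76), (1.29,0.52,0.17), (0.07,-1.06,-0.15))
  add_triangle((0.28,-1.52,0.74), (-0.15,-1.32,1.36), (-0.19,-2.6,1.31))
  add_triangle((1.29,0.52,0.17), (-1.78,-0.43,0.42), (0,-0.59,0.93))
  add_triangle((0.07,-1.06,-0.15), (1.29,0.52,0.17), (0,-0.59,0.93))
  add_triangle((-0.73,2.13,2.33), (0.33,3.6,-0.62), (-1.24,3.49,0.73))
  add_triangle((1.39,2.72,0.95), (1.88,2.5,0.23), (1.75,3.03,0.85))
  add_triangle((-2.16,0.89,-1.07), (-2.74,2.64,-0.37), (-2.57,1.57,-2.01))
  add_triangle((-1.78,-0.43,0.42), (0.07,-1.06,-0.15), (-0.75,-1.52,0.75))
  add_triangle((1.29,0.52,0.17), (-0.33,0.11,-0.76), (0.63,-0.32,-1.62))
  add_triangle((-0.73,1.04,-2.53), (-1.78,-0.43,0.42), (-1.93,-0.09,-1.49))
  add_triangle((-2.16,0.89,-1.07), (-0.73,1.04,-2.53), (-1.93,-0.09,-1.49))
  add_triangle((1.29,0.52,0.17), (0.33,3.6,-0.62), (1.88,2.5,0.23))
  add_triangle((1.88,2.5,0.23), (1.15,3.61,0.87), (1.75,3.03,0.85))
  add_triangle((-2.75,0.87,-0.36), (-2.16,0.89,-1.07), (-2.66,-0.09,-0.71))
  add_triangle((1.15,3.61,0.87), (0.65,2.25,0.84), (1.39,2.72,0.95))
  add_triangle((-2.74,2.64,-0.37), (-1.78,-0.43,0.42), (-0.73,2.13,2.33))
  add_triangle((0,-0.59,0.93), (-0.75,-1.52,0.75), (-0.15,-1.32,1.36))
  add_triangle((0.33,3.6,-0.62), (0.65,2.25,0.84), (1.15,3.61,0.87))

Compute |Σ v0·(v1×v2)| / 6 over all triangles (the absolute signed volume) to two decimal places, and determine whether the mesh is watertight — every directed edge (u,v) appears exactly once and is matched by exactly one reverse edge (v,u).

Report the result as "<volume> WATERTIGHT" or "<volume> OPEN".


26.94 OPEN

Per-triangle v0·(v1×v2)/6:
  t1: +0.2901
  t2: +1.2619
  t3: +0.2691
  t4: +0.4435
  t5: -0.0387
  t6: +0.6438
  t7: +1.9609
  t8: +1.6238
  t9: +0.0098
  t10: +1.1529
  t11: +0.1741
  t12: +1.3449
  t13: +0.3013
  t14: +0.3081
  t15: +0.5256
  t16: +4.2481
  t17: -0.3013
  t18: +0.1912
  t19: +0.3338
  t20: +0.1397
  t21: +0.2098
  t22: +0.2752
  t23: -0.1309
  t24: +0.6385
  t25: +2.3023
  t26: +0.6387
  t27: +0.2028
  t28: +0.1928
  t29: +0.0443
  t30: +0.1503
  t31: +0.1760
  t32: +0.1172
  t33: +0.1405
  t34: +0.2378
  t35: +1.7852
  t36: -0.0019
  t37: +0.5825
  t38: +0.2361
  t39: -0.1774
  t40: -0.4004
  t41: +0.8331
  t42: +0.2353
  t43: +0.2540
  t44: +0.3704
  t45: +0.1056
  t46: +2.8092
  t47: +0.0289
  t48: +0.2061
Σ = +26.9443 → |volume| = 26.94

Directed edges: 144 total; 6 unmatched, e.g. (0.69,0.58,-1.51)→(-0.73,1.04,-2.53) → open.
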